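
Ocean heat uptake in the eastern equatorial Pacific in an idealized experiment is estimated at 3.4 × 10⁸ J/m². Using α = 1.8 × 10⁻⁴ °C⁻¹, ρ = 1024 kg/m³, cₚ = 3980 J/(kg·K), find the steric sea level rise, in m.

0.015 m

Δh = αQ/(ρcₚ) = 1.8×10⁻⁴ × 3.4×10⁸ / (1024 × 3980) ≈ 0.015016 m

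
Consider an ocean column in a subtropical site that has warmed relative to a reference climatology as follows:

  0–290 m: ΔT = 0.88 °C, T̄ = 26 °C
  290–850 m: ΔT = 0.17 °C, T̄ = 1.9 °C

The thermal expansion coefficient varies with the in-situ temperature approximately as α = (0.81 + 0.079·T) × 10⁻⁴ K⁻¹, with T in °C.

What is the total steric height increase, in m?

Δh ≈ 0.0822 m

Layer 1: α = (0.81 + 0.079×26)×10⁻⁴ = 2.864×10⁻⁴ K⁻¹
Layer 2: α = (0.81 + 0.079×1.9)×10⁻⁴ = 0.9601×10⁻⁴ K⁻¹
0–290 m: 2.864×10⁻⁴ × 0.88 × 290 = 0.07308928 m
290–850 m: 560 × 0.9601×10⁻⁴ × 0.17 = 0.009140152 m
Δh = 0.07308928 + 0.009140152 = 0.082229432 m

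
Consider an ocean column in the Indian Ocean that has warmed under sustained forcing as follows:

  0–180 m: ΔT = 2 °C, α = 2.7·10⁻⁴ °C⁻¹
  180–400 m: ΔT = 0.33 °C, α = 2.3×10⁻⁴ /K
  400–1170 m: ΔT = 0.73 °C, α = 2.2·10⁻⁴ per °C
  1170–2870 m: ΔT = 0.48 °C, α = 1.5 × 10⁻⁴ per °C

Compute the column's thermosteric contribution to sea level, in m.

Layer 1: 2 × 180 × 2.7×10⁻⁴ = 0.09720 m
180–400 m: 220 × 0.33 × 2.3×10⁻⁴ = 0.016698 m
400–1170 m: 2.2×10⁻⁴ × 770 × 0.73 = 0.123662 m
1170–2870 m: 1700 × 1.5×10⁻⁴ × 0.48 = 0.12240 m
Δh = 0.09720 + 0.016698 + 0.123662 + 0.12240 = 0.35996 m

Δh = 0.360 m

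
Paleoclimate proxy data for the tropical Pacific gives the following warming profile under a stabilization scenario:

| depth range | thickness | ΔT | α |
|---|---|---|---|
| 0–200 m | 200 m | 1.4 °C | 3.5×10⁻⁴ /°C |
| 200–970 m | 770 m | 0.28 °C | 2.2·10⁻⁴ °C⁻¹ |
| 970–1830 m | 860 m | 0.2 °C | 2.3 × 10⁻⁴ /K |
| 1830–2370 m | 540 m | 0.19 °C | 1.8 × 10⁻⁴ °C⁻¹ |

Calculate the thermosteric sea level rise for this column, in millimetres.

Layer 1: 3.5×10⁻⁴ × 200 × 1.4 = 0.09800 m
0.28 × 770 × 2.2×10⁻⁴ = 0.047432 m
2.3×10⁻⁴ × 0.2 × 860 = 0.03956 m
1830–2370 m: 0.19 × 540 × 1.8×10⁻⁴ = 0.018468 m
Δh = 0.09800 + 0.047432 + 0.03956 + 0.018468 = 0.20346 m

203 mm of thermosteric rise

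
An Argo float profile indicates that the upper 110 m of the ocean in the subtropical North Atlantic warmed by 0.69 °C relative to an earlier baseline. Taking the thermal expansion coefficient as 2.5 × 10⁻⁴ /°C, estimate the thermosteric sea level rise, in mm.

Δh = αΔT·H = 2.5×10⁻⁴ × 0.69 × 110 = 0.018975 m

Δh = 19 mm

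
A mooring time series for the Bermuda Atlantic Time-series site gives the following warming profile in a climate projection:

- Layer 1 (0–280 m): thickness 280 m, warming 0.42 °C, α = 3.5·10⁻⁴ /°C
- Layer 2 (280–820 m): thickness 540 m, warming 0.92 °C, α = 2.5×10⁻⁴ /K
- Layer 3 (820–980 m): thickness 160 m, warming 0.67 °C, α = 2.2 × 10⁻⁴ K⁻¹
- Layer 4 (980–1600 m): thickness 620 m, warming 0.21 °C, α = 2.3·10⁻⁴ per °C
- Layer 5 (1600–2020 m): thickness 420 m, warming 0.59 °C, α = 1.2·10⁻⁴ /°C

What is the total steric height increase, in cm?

24.9 cm

0–280 m: 280 × 0.42 × 3.5×10⁻⁴ = 0.04116 m
280–820 m: 2.5×10⁻⁴ × 540 × 0.92 = 0.12420 m
160 × 2.2×10⁻⁴ × 0.67 = 0.023584 m
620 × 0.21 × 2.3×10⁻⁴ = 0.029946 m
1600–2020 m: 0.59 × 420 × 1.2×10⁻⁴ = 0.029736 m
Δh = 0.04116 + 0.12420 + 0.023584 + 0.029946 + 0.029736 = 0.248626 m ≈ 24.9 cm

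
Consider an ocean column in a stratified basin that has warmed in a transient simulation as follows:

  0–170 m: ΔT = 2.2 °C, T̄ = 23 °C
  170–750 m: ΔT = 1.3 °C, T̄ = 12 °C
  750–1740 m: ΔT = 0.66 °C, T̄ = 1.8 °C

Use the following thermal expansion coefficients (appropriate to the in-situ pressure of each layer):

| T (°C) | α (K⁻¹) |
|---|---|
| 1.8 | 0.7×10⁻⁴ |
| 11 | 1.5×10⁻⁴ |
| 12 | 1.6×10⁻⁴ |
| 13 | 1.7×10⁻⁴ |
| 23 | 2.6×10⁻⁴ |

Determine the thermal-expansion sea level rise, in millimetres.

Δh = 264 mm

Layer 1 at 23 °C → α = 2.6×10⁻⁴ K⁻¹
Layer 2 at 12 °C → α = 1.6×10⁻⁴ K⁻¹
Layer 3 at 1.8 °C → α = 0.7×10⁻⁴ K⁻¹
2.2 × 170 × 2.6×10⁻⁴ = 0.09724 m
170–750 m: 1.3 × 1.6×10⁻⁴ × 580 = 0.12064 m
990 × 0.66 × 0.7×10⁻⁴ = 0.045738 m
Δh = 0.09724 + 0.12064 + 0.045738 = 0.263618 m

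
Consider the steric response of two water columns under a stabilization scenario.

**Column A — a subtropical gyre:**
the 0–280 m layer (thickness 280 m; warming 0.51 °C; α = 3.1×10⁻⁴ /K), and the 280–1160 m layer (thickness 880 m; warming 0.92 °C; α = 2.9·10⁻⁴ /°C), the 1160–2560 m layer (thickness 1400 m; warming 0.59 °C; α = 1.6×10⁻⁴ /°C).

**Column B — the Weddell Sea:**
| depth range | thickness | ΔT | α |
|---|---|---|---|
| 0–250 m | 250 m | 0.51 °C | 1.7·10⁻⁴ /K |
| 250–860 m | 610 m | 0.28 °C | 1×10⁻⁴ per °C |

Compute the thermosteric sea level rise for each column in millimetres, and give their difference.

A 3.1×10⁻⁴ × 280 × 0.51 = 0.044268 m
A 280–1160 m: 2.9×10⁻⁴ × 0.92 × 880 = 0.234784 m
A 1160–2560 m: 1.6×10⁻⁴ × 1400 × 0.59 = 0.13216 m
A total: 0.411212 m
B 0–250 m: 0.51 × 250 × 1.7×10⁻⁴ = 0.021675 m
B 250–860 m: 1×10⁻⁴ × 610 × 0.28 = 0.01708 m
B total: 0.038755 m
Difference: 0.411212 − 0.038755 = 0.372457 m

Δh_A ≈ 410 mm, Δh_B ≈ 39 mm; difference ≈ 370 mm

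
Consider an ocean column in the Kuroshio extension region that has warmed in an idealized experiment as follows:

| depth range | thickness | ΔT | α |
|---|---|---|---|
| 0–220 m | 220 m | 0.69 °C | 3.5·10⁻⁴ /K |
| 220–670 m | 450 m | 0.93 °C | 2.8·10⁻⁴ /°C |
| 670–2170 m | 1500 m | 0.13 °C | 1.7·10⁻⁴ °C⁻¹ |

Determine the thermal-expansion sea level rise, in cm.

0.69 × 3.5×10⁻⁴ × 220 = 0.05313 m
220–670 m: 0.93 × 2.8×10⁻⁴ × 450 = 0.11718 m
0.13 × 1.7×10⁻⁴ × 1500 = 0.03315 m
Δh = 0.05313 + 0.11718 + 0.03315 = 0.20346 m ≈ 20.3 cm

Δh ≈ 20.3 cm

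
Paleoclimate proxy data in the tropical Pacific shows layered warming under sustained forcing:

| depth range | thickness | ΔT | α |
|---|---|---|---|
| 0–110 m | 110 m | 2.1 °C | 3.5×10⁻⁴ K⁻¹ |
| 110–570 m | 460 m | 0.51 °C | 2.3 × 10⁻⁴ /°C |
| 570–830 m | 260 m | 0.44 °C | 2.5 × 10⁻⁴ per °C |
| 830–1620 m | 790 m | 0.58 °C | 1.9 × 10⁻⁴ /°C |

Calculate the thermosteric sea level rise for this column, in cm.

25.0 cm

2.1 × 110 × 3.5×10⁻⁴ = 0.08085 m
110–570 m: 460 × 0.51 × 2.3×10⁻⁴ = 0.053958 m
570–830 m: 0.44 × 260 × 2.5×10⁻⁴ = 0.02860 m
0.58 × 1.9×10⁻⁴ × 790 = 0.087058 m
Δh = 0.08085 + 0.053958 + 0.02860 + 0.087058 = 0.250466 m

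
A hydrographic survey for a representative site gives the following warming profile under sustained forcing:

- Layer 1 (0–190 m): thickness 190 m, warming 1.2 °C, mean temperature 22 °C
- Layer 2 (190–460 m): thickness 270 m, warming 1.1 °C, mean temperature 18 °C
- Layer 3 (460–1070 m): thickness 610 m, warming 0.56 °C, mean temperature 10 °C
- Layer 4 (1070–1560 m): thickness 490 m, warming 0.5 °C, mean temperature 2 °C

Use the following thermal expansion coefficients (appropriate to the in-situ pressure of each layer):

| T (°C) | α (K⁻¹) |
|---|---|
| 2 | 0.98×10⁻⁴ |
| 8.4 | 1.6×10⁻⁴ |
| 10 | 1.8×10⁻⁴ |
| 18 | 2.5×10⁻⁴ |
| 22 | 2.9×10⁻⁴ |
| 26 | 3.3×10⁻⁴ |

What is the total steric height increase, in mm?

Layer 1 at 22 °C → α = 2.9×10⁻⁴ K⁻¹
Layer 2 at 18 °C → α = 2.5×10⁻⁴ K⁻¹
Layer 3 at 10 °C → α = 1.8×10⁻⁴ K⁻¹
Layer 4 at 2 °C → α = 0.98×10⁻⁴ K⁻¹
190 × 2.9×10⁻⁴ × 1.2 = 0.06612 m
Layer 2: 2.5×10⁻⁴ × 1.1 × 270 = 0.07425 m
1.8×10⁻⁴ × 610 × 0.56 = 0.061488 m
1070–1560 m: 0.5 × 0.98×10⁻⁴ × 490 = 0.02401 m
Δh = 0.06612 + 0.07425 + 0.061488 + 0.02401 = 0.225868 m

226 mm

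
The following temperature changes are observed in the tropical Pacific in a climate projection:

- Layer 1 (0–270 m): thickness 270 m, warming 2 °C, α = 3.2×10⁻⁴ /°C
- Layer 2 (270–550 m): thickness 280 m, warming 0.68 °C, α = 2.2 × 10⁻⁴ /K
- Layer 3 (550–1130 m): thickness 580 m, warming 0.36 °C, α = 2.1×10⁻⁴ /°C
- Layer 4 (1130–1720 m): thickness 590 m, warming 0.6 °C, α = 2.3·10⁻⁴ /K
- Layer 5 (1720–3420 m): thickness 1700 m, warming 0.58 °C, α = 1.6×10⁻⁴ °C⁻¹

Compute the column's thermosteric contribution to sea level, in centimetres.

Layer 1: 270 × 2 × 3.2×10⁻⁴ = 0.17280 m
270–550 m: 2.2×10⁻⁴ × 0.68 × 280 = 0.041888 m
580 × 2.1×10⁻⁴ × 0.36 = 0.043848 m
0.6 × 2.3×10⁻⁴ × 590 = 0.08142 m
1720–3420 m: 1.6×10⁻⁴ × 1700 × 0.58 = 0.15776 m
Δh = 0.17280 + 0.041888 + 0.043848 + 0.08142 + 0.15776 = 0.497716 m

Δh = 50 cm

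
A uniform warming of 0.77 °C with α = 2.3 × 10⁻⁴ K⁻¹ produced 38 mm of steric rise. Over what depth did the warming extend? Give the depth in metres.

210 m

H = Δh/(αΔT) = 0.038 / (2.3×10⁻⁴ × 0.77) ≈ 214.6 m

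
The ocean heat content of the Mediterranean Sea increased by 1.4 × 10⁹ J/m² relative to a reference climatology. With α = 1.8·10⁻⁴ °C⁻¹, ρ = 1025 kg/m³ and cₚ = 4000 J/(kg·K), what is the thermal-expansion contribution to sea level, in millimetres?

61.5 mm

Δh = αQ/(ρcₚ) = 1.8×10⁻⁴ × 1.4×10⁹ / (1025 × 4000) ≈ 0.061463 m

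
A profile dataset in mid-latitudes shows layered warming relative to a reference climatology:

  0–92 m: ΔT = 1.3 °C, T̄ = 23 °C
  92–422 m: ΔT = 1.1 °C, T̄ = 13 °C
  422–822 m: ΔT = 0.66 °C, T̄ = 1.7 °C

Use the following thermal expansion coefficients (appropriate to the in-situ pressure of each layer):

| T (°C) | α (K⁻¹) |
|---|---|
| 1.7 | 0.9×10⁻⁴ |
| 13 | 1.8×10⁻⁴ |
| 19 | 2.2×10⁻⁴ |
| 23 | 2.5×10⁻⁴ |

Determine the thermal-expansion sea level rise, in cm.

Layer 1 at 23 °C → α = 2.5×10⁻⁴ K⁻¹
Layer 2 at 13 °C → α = 1.8×10⁻⁴ K⁻¹
Layer 3 at 1.7 °C → α = 0.9×10⁻⁴ K⁻¹
92 × 1.3 × 2.5×10⁻⁴ = 0.02990 m
Layer 2: 1.8×10⁻⁴ × 330 × 1.1 = 0.06534 m
422–822 m: 400 × 0.66 × 0.9×10⁻⁴ = 0.02376 m
Δh = 0.02990 + 0.06534 + 0.02376 = 0.11900 m

about 11.9 cm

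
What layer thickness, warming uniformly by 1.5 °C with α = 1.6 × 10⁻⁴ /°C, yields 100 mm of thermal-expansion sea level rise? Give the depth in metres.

about 417 m

H = Δh/(αΔT) = 0.1 / (1.6×10⁻⁴ × 1.5) ≈ 416.7 m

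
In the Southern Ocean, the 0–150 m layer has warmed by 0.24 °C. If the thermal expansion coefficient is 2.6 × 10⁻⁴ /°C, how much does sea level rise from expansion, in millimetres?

Δh = αΔT·H = 2.6×10⁻⁴ × 0.24 × 150 = 0.00936 m

about 9.36 mm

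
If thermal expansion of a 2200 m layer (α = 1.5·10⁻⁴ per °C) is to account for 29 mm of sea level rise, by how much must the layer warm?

ΔT = Δh/(αH) = 0.029 / (1.5×10⁻⁴ × 2200) ≈ 0.08788 °C

ΔT ≈ 0.0879 °C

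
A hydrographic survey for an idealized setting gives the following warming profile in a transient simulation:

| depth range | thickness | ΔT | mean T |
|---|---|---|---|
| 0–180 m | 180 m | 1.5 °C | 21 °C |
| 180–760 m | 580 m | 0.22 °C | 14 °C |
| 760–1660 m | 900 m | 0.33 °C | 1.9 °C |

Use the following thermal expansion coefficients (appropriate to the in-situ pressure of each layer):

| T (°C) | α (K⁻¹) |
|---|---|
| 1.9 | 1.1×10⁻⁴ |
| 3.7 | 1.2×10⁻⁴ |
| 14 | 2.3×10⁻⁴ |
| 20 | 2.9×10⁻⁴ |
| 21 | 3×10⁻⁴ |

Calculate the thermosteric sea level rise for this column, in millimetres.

Layer 1 at 21 °C → α = 3×10⁻⁴ K⁻¹
Layer 2 at 14 °C → α = 2.3×10⁻⁴ K⁻¹
Layer 3 at 1.9 °C → α = 1.1×10⁻⁴ K⁻¹
Layer 1: 1.5 × 3×10⁻⁴ × 180 = 0.08100 m
180–760 m: 2.3×10⁻⁴ × 0.22 × 580 = 0.029348 m
1.1×10⁻⁴ × 900 × 0.33 = 0.03267 m
Δh = 0.08100 + 0.029348 + 0.03267 = 0.143018 m

143 mm of thermosteric rise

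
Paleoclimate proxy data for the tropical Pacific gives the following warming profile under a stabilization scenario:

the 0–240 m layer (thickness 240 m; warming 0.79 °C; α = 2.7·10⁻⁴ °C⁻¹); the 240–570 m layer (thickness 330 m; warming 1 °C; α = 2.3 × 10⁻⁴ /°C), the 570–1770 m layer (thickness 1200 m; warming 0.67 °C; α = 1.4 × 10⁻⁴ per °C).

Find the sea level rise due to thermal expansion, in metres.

about 0.240 m

240 × 2.7×10⁻⁴ × 0.79 = 0.051192 m
240–570 m: 330 × 2.3×10⁻⁴ × 1 = 0.07590 m
570–1770 m: 1.4×10⁻⁴ × 0.67 × 1200 = 0.11256 m
Δh = 0.051192 + 0.07590 + 0.11256 = 0.239652 m ≈ 0.240 m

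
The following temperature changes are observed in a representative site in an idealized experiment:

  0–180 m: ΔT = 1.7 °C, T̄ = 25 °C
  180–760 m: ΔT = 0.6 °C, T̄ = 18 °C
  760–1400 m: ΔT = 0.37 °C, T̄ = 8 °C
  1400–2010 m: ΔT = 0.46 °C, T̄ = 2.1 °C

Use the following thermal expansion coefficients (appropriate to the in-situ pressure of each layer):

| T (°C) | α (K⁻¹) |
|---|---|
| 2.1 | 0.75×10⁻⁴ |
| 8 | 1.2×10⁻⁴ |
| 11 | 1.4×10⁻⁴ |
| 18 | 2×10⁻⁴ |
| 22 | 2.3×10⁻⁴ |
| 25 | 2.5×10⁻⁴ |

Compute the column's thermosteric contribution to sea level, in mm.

196 mm

Layer 1 at 25 °C → α = 2.5×10⁻⁴ K⁻¹
Layer 2 at 18 °C → α = 2×10⁻⁴ K⁻¹
Layer 3 at 8 °C → α = 1.2×10⁻⁴ K⁻¹
Layer 4 at 2.1 °C → α = 0.75×10⁻⁴ K⁻¹
0–180 m: 180 × 1.7 × 2.5×10⁻⁴ = 0.07650 m
Layer 2: 0.6 × 580 × 2×10⁻⁴ = 0.06960 m
0.37 × 640 × 1.2×10⁻⁴ = 0.028416 m
Layer 4: 610 × 0.75×10⁻⁴ × 0.46 = 0.021045 m
Δh = 0.07650 + 0.06960 + 0.028416 + 0.021045 = 0.195561 m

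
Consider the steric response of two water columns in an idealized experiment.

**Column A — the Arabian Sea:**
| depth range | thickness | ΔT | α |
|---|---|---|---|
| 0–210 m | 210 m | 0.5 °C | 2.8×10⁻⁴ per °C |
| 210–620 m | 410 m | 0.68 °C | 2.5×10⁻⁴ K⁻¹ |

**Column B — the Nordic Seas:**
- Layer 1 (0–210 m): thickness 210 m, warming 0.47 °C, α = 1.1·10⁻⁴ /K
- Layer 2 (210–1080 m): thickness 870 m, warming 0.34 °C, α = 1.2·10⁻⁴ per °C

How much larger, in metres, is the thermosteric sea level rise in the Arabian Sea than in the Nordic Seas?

A 210 × 0.5 × 2.8×10⁻⁴ = 0.02940 m
A 210–620 m: 0.68 × 410 × 2.5×10⁻⁴ = 0.06970 m
A total: 0.09910 m
B 1.1×10⁻⁴ × 0.47 × 210 = 0.010857 m
B Layer 2: 870 × 0.34 × 1.2×10⁻⁴ = 0.035496 m
B total: 0.046353 m
Difference: 0.09910 − 0.046353 = 0.052747 m

0.053 m larger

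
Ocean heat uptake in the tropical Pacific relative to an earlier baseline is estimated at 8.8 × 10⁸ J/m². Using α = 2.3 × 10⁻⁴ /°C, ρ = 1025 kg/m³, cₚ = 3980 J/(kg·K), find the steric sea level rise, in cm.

Δh ≈ 4.96 cm

Δh = αQ/(ρcₚ) = 2.3×10⁻⁴ × 8.8×10⁸ / (1025 × 3980) ≈ 0.049614 m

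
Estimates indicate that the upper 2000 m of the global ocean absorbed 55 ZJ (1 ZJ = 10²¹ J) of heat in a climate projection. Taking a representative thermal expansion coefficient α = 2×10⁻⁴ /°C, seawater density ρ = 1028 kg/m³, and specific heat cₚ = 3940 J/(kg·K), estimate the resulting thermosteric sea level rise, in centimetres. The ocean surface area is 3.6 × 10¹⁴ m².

0.75 cm of thermosteric rise

Per unit area: Q = 55×10²¹ / (3.6×10¹⁴) ≈ 1.528×10⁸ J/m²
Δh = αQ/(ρcₚ) = 2×10⁻⁴ × 1.528×10⁸ / (1028 × 3940) ≈ 0.0075451 m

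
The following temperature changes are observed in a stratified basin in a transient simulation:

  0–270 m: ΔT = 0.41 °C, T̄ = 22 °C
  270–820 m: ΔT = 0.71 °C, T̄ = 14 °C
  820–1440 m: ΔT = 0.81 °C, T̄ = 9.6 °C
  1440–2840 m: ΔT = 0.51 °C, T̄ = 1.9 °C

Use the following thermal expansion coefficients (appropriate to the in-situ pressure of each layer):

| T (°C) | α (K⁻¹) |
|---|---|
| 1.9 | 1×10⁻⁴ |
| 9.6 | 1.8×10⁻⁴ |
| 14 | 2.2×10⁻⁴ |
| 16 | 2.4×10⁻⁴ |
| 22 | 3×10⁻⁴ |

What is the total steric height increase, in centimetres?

28 cm

Layer 1 at 22 °C → α = 3×10⁻⁴ K⁻¹
Layer 2 at 14 °C → α = 2.2×10⁻⁴ K⁻¹
Layer 3 at 9.6 °C → α = 1.8×10⁻⁴ K⁻¹
Layer 4 at 1.9 °C → α = 1×10⁻⁴ K⁻¹
0.41 × 3×10⁻⁴ × 270 = 0.03321 m
Layer 2: 550 × 0.71 × 2.2×10⁻⁴ = 0.08591 m
Layer 3: 0.81 × 1.8×10⁻⁴ × 620 = 0.090396 m
1400 × 1×10⁻⁴ × 0.51 = 0.07140 m
Δh = 0.03321 + 0.08591 + 0.090396 + 0.07140 = 0.280916 m ≈ 28 cm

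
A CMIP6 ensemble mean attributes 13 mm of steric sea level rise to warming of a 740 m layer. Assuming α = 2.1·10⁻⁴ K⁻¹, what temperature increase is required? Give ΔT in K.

0.0837 K

ΔT = Δh/(αH) = 0.013 / (2.1×10⁻⁴ × 740) ≈ 0.08366 K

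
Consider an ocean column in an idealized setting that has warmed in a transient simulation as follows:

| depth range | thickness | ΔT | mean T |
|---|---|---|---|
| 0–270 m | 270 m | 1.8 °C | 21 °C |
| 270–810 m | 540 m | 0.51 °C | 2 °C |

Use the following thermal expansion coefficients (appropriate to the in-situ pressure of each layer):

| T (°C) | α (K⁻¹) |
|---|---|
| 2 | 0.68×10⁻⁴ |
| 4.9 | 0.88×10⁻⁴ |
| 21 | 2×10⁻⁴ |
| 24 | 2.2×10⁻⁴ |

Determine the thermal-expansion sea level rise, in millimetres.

about 116 mm

Layer 1 at 21 °C → α = 2×10⁻⁴ K⁻¹
Layer 2 at 2 °C → α = 0.68×10⁻⁴ K⁻¹
Layer 1: 270 × 1.8 × 2×10⁻⁴ = 0.09720 m
Layer 2: 540 × 0.51 × 0.68×10⁻⁴ = 0.0187272 m
Δh = 0.09720 + 0.0187272 = 0.1159272 m ≈ 116 mm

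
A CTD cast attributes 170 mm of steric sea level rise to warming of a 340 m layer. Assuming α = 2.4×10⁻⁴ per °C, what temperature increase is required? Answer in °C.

ΔT ≈ 2.1 °C

ΔT = Δh/(αH) = 0.17 / (2.4×10⁻⁴ × 340) ≈ 2.083 °C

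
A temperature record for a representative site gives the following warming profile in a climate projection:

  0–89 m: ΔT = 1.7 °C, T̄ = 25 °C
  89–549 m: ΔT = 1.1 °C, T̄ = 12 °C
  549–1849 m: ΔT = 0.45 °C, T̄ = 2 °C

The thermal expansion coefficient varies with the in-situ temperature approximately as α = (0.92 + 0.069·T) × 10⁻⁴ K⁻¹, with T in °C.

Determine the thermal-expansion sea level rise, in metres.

Δh = 0.190 m

Layer 1: α = (0.92 + 0.069×25)×10⁻⁴ = 2.645×10⁻⁴ K⁻¹
Layer 2: α = (0.92 + 0.069×12)×10⁻⁴ = 1.748×10⁻⁴ K⁻¹
Layer 3: α = (0.92 + 0.069×2)×10⁻⁴ = 1.058×10⁻⁴ K⁻¹
0–89 m: 2.645×10⁻⁴ × 89 × 1.7 = 0.04001885 m
89–549 m: 1.1 × 460 × 1.748×10⁻⁴ = 0.0884488 m
549–1849 m: 0.45 × 1300 × 1.058×10⁻⁴ = 0.061893 m
Δh = 0.04001885 + 0.0884488 + 0.061893 = 0.19036065 m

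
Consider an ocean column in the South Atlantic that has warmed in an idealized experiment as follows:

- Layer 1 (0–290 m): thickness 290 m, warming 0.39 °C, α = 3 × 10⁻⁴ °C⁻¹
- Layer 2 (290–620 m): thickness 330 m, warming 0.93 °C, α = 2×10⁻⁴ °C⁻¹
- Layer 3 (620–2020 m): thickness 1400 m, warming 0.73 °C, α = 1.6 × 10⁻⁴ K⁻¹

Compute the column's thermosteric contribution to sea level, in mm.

0–290 m: 290 × 3×10⁻⁴ × 0.39 = 0.03393 m
330 × 2×10⁻⁴ × 0.93 = 0.06138 m
Layer 3: 1400 × 0.73 × 1.6×10⁻⁴ = 0.16352 m
Δh = 0.03393 + 0.06138 + 0.16352 = 0.25883 m ≈ 259 mm

Δh = 259 mm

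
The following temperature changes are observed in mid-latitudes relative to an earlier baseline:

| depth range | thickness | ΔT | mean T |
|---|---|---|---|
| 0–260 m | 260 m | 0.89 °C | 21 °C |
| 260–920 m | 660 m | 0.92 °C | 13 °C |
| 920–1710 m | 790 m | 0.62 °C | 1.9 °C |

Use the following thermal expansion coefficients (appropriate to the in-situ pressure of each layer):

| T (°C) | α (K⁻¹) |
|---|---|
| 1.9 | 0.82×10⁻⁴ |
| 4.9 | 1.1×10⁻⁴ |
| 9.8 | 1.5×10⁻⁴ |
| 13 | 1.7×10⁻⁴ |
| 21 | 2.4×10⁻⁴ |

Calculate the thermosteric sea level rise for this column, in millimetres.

200 mm of thermosteric rise

Layer 1 at 21 °C → α = 2.4×10⁻⁴ K⁻¹
Layer 2 at 13 °C → α = 1.7×10⁻⁴ K⁻¹
Layer 3 at 1.9 °C → α = 0.82×10⁻⁴ K⁻¹
Layer 1: 260 × 0.89 × 2.4×10⁻⁴ = 0.055536 m
1.7×10⁻⁴ × 0.92 × 660 = 0.103224 m
920–1710 m: 790 × 0.82×10⁻⁴ × 0.62 = 0.0401636 m
Δh = 0.055536 + 0.103224 + 0.0401636 = 0.1989236 m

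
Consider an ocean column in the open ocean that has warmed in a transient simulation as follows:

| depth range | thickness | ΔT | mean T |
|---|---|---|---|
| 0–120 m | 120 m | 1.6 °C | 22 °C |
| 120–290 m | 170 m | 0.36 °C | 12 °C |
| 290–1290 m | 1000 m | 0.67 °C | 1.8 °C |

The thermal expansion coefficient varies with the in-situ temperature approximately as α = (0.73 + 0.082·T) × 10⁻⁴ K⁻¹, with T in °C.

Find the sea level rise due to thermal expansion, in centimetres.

Layer 1: α = (0.73 + 0.082×22)×10⁻⁴ = 2.534×10⁻⁴ K⁻¹
Layer 2: α = (0.73 + 0.082×12)×10⁻⁴ = 1.714×10⁻⁴ K⁻¹
Layer 3: α = (0.73 + 0.082×1.8)×10⁻⁴ = 0.8776×10⁻⁴ K⁻¹
Layer 1: 2.534×10⁻⁴ × 1.6 × 120 = 0.0486528 m
120–290 m: 0.36 × 170 × 1.714×10⁻⁴ = 0.01048968 m
290–1290 m: 0.67 × 0.8776×10⁻⁴ × 1000 = 0.0587992 m
Δh = 0.0486528 + 0.01048968 + 0.0587992 = 0.11794168 m ≈ 12 cm

about 12 cm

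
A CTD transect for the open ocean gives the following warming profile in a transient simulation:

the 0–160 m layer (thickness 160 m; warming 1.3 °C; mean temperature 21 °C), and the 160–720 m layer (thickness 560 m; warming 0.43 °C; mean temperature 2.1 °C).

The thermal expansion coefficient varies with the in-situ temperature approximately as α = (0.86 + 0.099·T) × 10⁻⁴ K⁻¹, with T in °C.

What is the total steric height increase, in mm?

Layer 1: α = (0.86 + 0.099×21)×10⁻⁴ = 2.939×10⁻⁴ K⁻¹
Layer 2: α = (0.86 + 0.099×2.1)×10⁻⁴ = 1.0679×10⁻⁴ K⁻¹
Layer 1: 2.939×10⁻⁴ × 1.3 × 160 = 0.0611312 m
Layer 2: 560 × 1.0679×10⁻⁴ × 0.43 = 0.025715032 m
Δh = 0.0611312 + 0.025715032 = 0.086846232 m ≈ 86.8 mm

Δh = 86.8 mm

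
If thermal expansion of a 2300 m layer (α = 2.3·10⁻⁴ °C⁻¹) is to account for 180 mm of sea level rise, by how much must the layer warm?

ΔT ≈ 0.340 K

ΔT = Δh/(αH) = 0.18 / (2.3×10⁻⁴ × 2300) ≈ 0.3403 K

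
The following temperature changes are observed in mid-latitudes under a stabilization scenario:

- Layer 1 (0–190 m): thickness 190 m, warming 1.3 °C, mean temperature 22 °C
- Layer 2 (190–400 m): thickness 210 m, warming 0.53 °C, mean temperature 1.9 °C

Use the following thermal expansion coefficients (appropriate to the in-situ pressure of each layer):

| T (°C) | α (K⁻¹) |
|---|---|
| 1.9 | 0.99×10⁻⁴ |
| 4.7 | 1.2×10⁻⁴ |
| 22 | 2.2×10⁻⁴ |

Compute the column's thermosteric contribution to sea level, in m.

Δh = 0.065 m

Layer 1 at 22 °C → α = 2.2×10⁻⁴ K⁻¹
Layer 2 at 1.9 °C → α = 0.99×10⁻⁴ K⁻¹
Layer 1: 190 × 2.2×10⁻⁴ × 1.3 = 0.05434 m
210 × 0.99×10⁻⁴ × 0.53 = 0.0110187 m
Δh = 0.05434 + 0.0110187 = 0.0653587 m ≈ 0.065 m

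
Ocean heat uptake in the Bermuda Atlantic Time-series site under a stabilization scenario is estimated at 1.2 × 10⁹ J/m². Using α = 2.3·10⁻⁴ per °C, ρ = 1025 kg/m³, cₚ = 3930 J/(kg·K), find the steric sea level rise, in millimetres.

68.5 mm of thermosteric rise

Δh = αQ/(ρcₚ) = 2.3×10⁻⁴ × 1.2×10⁹ / (1025 × 3930) ≈ 0.068516 m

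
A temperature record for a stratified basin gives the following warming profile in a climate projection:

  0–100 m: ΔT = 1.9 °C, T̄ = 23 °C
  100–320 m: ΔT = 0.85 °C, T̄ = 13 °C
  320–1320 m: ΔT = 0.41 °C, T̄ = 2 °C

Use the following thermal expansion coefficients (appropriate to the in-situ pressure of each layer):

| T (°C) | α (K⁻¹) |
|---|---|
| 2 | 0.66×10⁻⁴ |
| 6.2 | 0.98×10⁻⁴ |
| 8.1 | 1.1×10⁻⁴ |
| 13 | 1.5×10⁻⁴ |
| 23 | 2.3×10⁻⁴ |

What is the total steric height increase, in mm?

Layer 1 at 23 °C → α = 2.3×10⁻⁴ K⁻¹
Layer 2 at 13 °C → α = 1.5×10⁻⁴ K⁻¹
Layer 3 at 2 °C → α = 0.66×10⁻⁴ K⁻¹
0–100 m: 1.9 × 2.3×10⁻⁴ × 100 = 0.04370 m
100–320 m: 0.85 × 1.5×10⁻⁴ × 220 = 0.02805 m
1000 × 0.41 × 0.66×10⁻⁴ = 0.02706 m
Δh = 0.04370 + 0.02805 + 0.02706 = 0.09881 m ≈ 99 mm

99 mm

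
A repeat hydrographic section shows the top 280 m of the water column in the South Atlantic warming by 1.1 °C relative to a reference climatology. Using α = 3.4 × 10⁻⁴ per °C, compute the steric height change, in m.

Δh = αΔT·H = 3.4×10⁻⁴ × 1.1 × 280 = 0.10472 m

about 0.105 m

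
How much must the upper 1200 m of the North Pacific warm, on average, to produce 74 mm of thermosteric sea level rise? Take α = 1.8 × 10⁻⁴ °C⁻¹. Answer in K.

ΔT = Δh/(αH) = 0.074 / (1.8×10⁻⁴ × 1200) ≈ 0.3426 K

0.343 K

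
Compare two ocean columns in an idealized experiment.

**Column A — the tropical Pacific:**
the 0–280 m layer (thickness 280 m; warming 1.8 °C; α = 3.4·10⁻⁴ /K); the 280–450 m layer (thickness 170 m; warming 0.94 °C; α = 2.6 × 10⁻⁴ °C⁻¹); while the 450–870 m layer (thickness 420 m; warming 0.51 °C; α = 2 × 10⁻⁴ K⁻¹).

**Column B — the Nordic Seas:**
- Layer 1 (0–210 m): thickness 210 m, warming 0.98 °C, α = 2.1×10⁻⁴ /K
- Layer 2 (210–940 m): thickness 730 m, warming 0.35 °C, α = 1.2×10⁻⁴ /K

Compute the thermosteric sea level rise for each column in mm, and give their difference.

A Layer 1: 280 × 3.4×10⁻⁴ × 1.8 = 0.17136 m
A 0.94 × 2.6×10⁻⁴ × 170 = 0.041548 m
A 450–870 m: 420 × 2×10⁻⁴ × 0.51 = 0.04284 m
A total: 0.255748 m
B Layer 1: 210 × 0.98 × 2.1×10⁻⁴ = 0.043218 m
B 210–940 m: 0.35 × 730 × 1.2×10⁻⁴ = 0.03066 m
B total: 0.073878 m
Difference: 0.255748 − 0.073878 = 0.18187 m

Δh_A ≈ 256 mm, Δh_B ≈ 73.9 mm; difference ≈ 182 mm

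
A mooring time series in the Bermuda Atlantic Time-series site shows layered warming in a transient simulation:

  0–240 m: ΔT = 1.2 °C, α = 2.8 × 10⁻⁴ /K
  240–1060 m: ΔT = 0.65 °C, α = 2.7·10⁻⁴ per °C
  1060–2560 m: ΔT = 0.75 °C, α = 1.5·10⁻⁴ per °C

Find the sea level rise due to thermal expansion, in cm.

2.8×10⁻⁴ × 1.2 × 240 = 0.08064 m
2.7×10⁻⁴ × 0.65 × 820 = 0.14391 m
1500 × 0.75 × 1.5×10⁻⁴ = 0.16875 m
Δh = 0.08064 + 0.14391 + 0.16875 = 0.39330 m

39.3 cm of thermosteric rise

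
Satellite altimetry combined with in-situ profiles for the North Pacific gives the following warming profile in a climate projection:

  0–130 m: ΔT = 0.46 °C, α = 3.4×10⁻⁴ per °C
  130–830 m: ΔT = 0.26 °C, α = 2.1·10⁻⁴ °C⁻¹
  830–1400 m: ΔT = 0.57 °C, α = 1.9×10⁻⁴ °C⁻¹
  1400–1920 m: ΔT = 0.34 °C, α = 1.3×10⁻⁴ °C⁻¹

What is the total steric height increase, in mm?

0–130 m: 3.4×10⁻⁴ × 0.46 × 130 = 0.020332 m
0.26 × 2.1×10⁻⁴ × 700 = 0.03822 m
830–1400 m: 0.57 × 1.9×10⁻⁴ × 570 = 0.061731 m
0.34 × 520 × 1.3×10⁻⁴ = 0.022984 m
Δh = 0.020332 + 0.03822 + 0.061731 + 0.022984 = 0.143267 m

Δh ≈ 140 mm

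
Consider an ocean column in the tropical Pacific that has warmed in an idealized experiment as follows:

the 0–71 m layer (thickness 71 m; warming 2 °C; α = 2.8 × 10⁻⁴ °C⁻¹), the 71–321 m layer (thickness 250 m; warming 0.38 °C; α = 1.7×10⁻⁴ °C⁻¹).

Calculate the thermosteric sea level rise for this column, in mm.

Δh = 55.9 mm

2.8×10⁻⁴ × 71 × 2 = 0.03976 m
71–321 m: 250 × 1.7×10⁻⁴ × 0.38 = 0.01615 m
Δh = 0.03976 + 0.01615 = 0.05591 m ≈ 55.9 mm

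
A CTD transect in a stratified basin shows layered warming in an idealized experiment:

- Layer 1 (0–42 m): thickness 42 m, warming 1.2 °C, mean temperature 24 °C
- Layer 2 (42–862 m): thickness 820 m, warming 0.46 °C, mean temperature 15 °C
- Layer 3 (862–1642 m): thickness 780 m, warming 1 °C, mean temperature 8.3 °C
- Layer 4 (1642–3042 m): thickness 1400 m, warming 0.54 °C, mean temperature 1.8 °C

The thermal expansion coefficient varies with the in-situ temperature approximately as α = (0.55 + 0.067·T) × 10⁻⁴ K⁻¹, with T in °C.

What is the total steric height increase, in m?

Δh = 0.207 m

Layer 1: α = (0.55 + 0.067×24)×10⁻⁴ = 2.158×10⁻⁴ K⁻¹
Layer 2: α = (0.55 + 0.067×15)×10⁻⁴ = 1.555×10⁻⁴ K⁻¹
Layer 3: α = (0.55 + 0.067×8.3)×10⁻⁴ = 1.1061×10⁻⁴ K⁻¹
Layer 4: α = (0.55 + 0.067×1.8)×10⁻⁴ = 0.6706×10⁻⁴ K⁻¹
Layer 1: 42 × 1.2 × 2.158×10⁻⁴ = 0.01087632 m
1.555×10⁻⁴ × 0.46 × 820 = 0.0586546 m
Layer 3: 1.1061×10⁻⁴ × 1 × 780 = 0.0862758 m
1400 × 0.54 × 0.6706×10⁻⁴ = 0.05069736 m
Δh = 0.01087632 + 0.0586546 + 0.0862758 + 0.05069736 = 0.20650408 m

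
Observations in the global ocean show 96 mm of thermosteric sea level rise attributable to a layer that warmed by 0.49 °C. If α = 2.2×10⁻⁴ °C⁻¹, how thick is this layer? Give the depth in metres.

H = Δh/(αΔT) = 0.096 / (2.2×10⁻⁴ × 0.49) ≈ 890.5 m

890 m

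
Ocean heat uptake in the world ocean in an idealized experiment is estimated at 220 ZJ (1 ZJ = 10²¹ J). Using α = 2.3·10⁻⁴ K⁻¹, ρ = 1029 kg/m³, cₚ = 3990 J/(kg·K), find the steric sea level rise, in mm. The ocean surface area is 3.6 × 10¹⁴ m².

34 mm of thermosteric rise

Per unit area: Q = 220×10²¹ / (3.6×10¹⁴) ≈ 6.111×10⁸ J/m²
Δh = αQ/(ρcₚ) = 2.3×10⁻⁴ × 6.111×10⁸ / (1029 × 3990) ≈ 0.034234 m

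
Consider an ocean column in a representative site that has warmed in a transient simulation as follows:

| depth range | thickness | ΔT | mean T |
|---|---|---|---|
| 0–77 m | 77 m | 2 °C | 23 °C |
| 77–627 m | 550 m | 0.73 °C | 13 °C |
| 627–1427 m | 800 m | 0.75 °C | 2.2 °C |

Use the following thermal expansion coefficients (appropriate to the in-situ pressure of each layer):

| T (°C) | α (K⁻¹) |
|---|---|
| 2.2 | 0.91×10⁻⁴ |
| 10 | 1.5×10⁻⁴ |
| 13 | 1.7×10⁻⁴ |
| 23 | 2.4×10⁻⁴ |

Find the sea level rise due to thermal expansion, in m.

0.160 m of thermosteric rise

Layer 1 at 23 °C → α = 2.4×10⁻⁴ K⁻¹
Layer 2 at 13 °C → α = 1.7×10⁻⁴ K⁻¹
Layer 3 at 2.2 °C → α = 0.91×10⁻⁴ K⁻¹
0–77 m: 77 × 2.4×10⁻⁴ × 2 = 0.03696 m
1.7×10⁻⁴ × 550 × 0.73 = 0.068255 m
0.91×10⁻⁴ × 800 × 0.75 = 0.05460 m
Δh = 0.03696 + 0.068255 + 0.05460 = 0.159815 m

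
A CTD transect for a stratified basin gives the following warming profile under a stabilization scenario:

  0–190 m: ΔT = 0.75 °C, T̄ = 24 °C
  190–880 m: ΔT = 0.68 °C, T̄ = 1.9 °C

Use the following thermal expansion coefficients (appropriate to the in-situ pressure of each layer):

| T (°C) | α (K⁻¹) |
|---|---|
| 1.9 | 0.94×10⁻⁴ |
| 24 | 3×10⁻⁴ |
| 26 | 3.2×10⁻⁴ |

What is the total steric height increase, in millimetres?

Layer 1 at 24 °C → α = 3×10⁻⁴ K⁻¹
Layer 2 at 1.9 °C → α = 0.94×10⁻⁴ K⁻¹
Layer 1: 3×10⁻⁴ × 190 × 0.75 = 0.04275 m
Layer 2: 0.68 × 690 × 0.94×10⁻⁴ = 0.0441048 m
Δh = 0.04275 + 0.0441048 = 0.0868548 m ≈ 87 mm

about 87 mm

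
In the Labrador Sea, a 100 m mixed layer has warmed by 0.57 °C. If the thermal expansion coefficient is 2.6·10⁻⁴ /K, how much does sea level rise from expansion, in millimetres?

Δh = αΔT·H = 2.6×10⁻⁴ × 0.57 × 100 = 0.01482 m

14.8 mm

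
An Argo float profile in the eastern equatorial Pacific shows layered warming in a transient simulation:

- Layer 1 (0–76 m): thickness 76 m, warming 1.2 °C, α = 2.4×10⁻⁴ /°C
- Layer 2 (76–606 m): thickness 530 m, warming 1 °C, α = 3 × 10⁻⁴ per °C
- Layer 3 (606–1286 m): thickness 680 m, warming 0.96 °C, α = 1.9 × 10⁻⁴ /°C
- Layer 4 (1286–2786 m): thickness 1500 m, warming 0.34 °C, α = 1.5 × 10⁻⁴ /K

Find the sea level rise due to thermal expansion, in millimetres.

381 mm of thermosteric rise

Layer 1: 76 × 1.2 × 2.4×10⁻⁴ = 0.021888 m
Layer 2: 530 × 1 × 3×10⁻⁴ = 0.15900 m
606–1286 m: 0.96 × 680 × 1.9×10⁻⁴ = 0.124032 m
1.5×10⁻⁴ × 1500 × 0.34 = 0.07650 m
Δh = 0.021888 + 0.15900 + 0.124032 + 0.07650 = 0.38142 m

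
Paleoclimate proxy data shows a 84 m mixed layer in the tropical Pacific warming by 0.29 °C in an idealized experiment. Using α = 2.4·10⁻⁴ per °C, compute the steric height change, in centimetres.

Δh = αΔT·H = 2.4×10⁻⁴ × 0.29 × 84 = 0.0058464 m

Δh = 0.585 cm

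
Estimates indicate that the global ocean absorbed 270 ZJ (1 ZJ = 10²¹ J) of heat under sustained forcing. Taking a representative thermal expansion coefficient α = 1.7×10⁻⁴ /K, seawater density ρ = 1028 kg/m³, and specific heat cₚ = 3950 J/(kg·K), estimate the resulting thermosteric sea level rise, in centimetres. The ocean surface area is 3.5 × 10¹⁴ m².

Δh ≈ 3.2 cm

Per unit area: Q = 270×10²¹ / (3.5×10¹⁴) ≈ 7.714×10⁸ J/m²
Δh = αQ/(ρcₚ) = 1.7×10⁻⁴ × 7.714×10⁸ / (1028 × 3950) ≈ 0.032295 m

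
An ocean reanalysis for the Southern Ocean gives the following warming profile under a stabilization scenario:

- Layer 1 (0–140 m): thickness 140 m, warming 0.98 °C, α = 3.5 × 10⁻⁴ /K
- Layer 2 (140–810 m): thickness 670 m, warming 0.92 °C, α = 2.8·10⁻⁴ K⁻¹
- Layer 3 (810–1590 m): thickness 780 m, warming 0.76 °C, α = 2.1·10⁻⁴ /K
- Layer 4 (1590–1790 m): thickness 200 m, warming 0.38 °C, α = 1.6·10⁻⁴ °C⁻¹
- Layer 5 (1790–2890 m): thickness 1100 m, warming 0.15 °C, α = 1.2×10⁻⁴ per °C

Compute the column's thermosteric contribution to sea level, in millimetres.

377 mm of thermosteric rise

0–140 m: 140 × 0.98 × 3.5×10⁻⁴ = 0.04802 m
Layer 2: 670 × 0.92 × 2.8×10⁻⁴ = 0.172592 m
810–1590 m: 2.1×10⁻⁴ × 0.76 × 780 = 0.124488 m
0.38 × 200 × 1.6×10⁻⁴ = 0.01216 m
Layer 5: 0.15 × 1100 × 1.2×10⁻⁴ = 0.01980 m
Δh = 0.04802 + 0.172592 + 0.124488 + 0.01216 + 0.01980 = 0.37706 m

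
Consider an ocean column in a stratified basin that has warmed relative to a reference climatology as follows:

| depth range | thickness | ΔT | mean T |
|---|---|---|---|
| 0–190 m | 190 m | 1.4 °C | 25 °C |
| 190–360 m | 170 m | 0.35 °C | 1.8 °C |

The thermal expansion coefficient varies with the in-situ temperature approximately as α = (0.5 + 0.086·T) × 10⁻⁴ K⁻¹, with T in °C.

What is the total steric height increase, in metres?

Δh = 0.0744 m

Layer 1: α = (0.5 + 0.086×25)×10⁻⁴ = 2.65×10⁻⁴ K⁻¹
Layer 2: α = (0.5 + 0.086×1.8)×10⁻⁴ = 0.6548×10⁻⁴ K⁻¹
Layer 1: 2.65×10⁻⁴ × 1.4 × 190 = 0.07049 m
Layer 2: 170 × 0.6548×10⁻⁴ × 0.35 = 0.00389606 m
Δh = 0.07049 + 0.00389606 = 0.07438606 m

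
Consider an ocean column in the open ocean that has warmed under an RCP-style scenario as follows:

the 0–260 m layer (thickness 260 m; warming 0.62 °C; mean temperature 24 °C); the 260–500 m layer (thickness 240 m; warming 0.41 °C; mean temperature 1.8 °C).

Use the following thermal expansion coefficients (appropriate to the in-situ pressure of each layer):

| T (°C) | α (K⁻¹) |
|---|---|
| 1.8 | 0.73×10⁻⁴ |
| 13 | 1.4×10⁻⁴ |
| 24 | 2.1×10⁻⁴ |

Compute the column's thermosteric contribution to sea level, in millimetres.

Layer 1 at 24 °C → α = 2.1×10⁻⁴ K⁻¹
Layer 2 at 1.8 °C → α = 0.73×10⁻⁴ K⁻¹
0–260 m: 2.1×10⁻⁴ × 260 × 0.62 = 0.033852 m
0.41 × 0.73×10⁻⁴ × 240 = 0.0071832 m
Δh = 0.033852 + 0.0071832 = 0.0410352 m

about 41.0 mm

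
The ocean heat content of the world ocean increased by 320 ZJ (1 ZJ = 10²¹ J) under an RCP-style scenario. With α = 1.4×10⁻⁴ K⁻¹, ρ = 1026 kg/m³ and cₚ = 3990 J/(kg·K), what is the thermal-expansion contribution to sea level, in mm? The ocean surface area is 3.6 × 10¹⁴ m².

Δh = 30.4 mm

Per unit area: Q = 320×10²¹ / (3.6×10¹⁴) ≈ 8.889×10⁸ J/m²
Δh = αQ/(ρcₚ) = 1.4×10⁻⁴ × 8.889×10⁸ / (1026 × 3990) ≈ 0.030399 m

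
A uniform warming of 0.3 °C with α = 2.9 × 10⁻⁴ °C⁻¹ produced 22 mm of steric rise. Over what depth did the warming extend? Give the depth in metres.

about 250 m

H = Δh/(αΔT) = 0.022 / (2.9×10⁻⁴ × 0.3) ≈ 252.9 m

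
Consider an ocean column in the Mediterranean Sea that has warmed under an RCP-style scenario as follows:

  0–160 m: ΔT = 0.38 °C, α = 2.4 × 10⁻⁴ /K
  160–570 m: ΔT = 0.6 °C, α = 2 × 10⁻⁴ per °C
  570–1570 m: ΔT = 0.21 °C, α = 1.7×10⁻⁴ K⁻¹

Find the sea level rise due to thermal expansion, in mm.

0.38 × 2.4×10⁻⁴ × 160 = 0.014592 m
2×10⁻⁴ × 0.6 × 410 = 0.04920 m
Layer 3: 1000 × 0.21 × 1.7×10⁻⁴ = 0.03570 m
Δh = 0.014592 + 0.04920 + 0.03570 = 0.099492 m ≈ 99.5 mm

Δh ≈ 99.5 mm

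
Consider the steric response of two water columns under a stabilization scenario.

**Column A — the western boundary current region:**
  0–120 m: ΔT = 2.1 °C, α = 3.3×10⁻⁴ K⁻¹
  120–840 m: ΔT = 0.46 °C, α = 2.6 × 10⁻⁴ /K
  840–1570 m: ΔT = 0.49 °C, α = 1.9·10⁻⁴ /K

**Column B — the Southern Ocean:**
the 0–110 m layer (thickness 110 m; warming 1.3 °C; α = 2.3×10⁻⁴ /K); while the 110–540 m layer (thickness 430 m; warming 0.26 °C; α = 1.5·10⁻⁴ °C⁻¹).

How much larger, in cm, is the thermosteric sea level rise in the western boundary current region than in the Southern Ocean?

A 3.3×10⁻⁴ × 2.1 × 120 = 0.08316 m
A Layer 2: 2.6×10⁻⁴ × 0.46 × 720 = 0.086112 m
A 730 × 1.9×10⁻⁴ × 0.49 = 0.067963 m
A total: 0.237235 m
B Layer 1: 110 × 1.3 × 2.3×10⁻⁴ = 0.03289 m
B 1.5×10⁻⁴ × 430 × 0.26 = 0.01677 m
B total: 0.04966 m
Difference: 0.237235 − 0.04966 = 0.187575 m

18.8 cm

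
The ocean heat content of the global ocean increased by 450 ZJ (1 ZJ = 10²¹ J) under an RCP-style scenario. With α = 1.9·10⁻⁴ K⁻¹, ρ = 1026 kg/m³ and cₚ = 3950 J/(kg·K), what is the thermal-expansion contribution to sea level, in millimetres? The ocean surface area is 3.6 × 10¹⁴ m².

59 mm

Per unit area: Q = 450×10²¹ / (3.6×10¹⁴) = 1.25×10⁹ J/m²
Δh = αQ/(ρcₚ) = 1.9×10⁻⁴ × 1.25×10⁹ / (1026 × 3950) ≈ 0.058603 m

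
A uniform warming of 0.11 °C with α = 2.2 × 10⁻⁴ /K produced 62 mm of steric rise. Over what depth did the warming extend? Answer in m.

H = Δh/(αΔT) = 0.062 / (2.2×10⁻⁴ × 0.11) ≈ 2562 m

about 2560 m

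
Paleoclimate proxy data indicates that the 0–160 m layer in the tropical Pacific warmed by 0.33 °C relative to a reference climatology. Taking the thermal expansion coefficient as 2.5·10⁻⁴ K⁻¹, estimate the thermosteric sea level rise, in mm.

13.2 mm

Δh = αΔT·H = 2.5×10⁻⁴ × 0.33 × 160 = 0.01320 m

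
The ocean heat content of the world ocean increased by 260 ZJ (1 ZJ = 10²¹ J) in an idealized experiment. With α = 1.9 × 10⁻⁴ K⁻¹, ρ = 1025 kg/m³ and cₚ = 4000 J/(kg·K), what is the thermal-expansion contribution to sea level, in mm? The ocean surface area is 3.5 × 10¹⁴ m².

about 34.4 mm

Per unit area: Q = 260×10²¹ / (3.5×10¹⁴) ≈ 7.429×10⁸ J/m²
Δh = αQ/(ρcₚ) = 1.9×10⁻⁴ × 7.429×10⁸ / (1025 × 4000) ≈ 0.034427 m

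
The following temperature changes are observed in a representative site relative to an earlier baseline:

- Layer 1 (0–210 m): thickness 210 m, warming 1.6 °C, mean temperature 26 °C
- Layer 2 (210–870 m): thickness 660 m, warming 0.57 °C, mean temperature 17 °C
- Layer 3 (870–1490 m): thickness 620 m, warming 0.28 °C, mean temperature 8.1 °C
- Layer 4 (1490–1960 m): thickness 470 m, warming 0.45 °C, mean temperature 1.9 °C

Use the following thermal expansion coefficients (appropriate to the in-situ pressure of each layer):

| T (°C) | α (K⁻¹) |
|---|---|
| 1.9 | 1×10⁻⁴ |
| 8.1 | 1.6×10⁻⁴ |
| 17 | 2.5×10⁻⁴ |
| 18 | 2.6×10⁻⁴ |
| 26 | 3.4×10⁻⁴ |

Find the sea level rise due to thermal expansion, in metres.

Δh = 0.26 m

Layer 1 at 26 °C → α = 3.4×10⁻⁴ K⁻¹
Layer 2 at 17 °C → α = 2.5×10⁻⁴ K⁻¹
Layer 3 at 8.1 °C → α = 1.6×10⁻⁴ K⁻¹
Layer 4 at 1.9 °C → α = 1×10⁻⁴ K⁻¹
0–210 m: 3.4×10⁻⁴ × 210 × 1.6 = 0.11424 m
Layer 2: 2.5×10⁻⁴ × 660 × 0.57 = 0.09405 m
0.28 × 620 × 1.6×10⁻⁴ = 0.027776 m
Layer 4: 1×10⁻⁴ × 0.45 × 470 = 0.02115 m
Δh = 0.11424 + 0.09405 + 0.027776 + 0.02115 = 0.257216 m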